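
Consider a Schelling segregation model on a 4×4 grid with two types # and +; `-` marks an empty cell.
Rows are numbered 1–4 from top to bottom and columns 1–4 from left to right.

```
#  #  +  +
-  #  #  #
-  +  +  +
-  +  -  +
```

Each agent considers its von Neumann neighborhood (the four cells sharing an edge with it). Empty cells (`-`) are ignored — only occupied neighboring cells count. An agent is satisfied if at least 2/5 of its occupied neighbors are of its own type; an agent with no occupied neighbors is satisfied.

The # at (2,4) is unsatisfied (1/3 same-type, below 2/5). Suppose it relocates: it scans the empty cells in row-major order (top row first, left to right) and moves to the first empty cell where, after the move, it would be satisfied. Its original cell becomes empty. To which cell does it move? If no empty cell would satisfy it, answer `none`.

(2,1)

Vacating (2,4). Empty cells in order:
  (2,1): 2/2 same-type → satisfied — stop here.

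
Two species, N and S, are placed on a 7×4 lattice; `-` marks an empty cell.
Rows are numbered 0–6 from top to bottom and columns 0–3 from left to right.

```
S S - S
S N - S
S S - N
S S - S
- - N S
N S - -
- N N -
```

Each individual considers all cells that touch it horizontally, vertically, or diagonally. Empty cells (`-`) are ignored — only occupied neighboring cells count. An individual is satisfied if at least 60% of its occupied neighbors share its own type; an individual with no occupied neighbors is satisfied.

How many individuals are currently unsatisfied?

9

Row 0: (0,0)S 2/3 ✓ · (0,1)S 2/3 ✓ · (0,3)S 1/1 ✓
Row 1: (1,0)S 4/5 ✓ · (1,1)N 0/5 ✗ · (1,3)S 1/2 ✗
Row 2: (2,0)S 4/5 ✓ · (2,1)S 4/5 ✓ · (2,3)N 0/2 ✗
Row 3: (3,0)S 3/3 ✓ · (3,1)S 3/4 ✓ · (3,3)S 1/3 ✗
Row 4: (4,2)N 0/4 ✗ · (4,3)S 1/2 ✗
Row 5: (5,0)N 1/2 ✗ · (5,1)S 0/4 ✗
Row 6: (6,1)N 2/3 ✓ · (6,2)N 1/2 ✗
Unsatisfied: (1,1), (1,3), (2,3), (3,3), (4,2), (4,3), (5,0), (5,1), (6,2) — 9 in total.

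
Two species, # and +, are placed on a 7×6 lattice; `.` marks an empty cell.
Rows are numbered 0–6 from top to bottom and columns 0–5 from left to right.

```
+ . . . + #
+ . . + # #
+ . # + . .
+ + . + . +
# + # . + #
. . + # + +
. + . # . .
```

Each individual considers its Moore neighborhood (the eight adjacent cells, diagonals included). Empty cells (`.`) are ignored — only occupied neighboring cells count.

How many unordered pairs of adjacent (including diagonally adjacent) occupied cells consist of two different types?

Scan each occupied cell's neighbors to the right and below (and the two forward diagonals) so each pair is counted once.
From row 0: 3 unlike of 7 pairs (running 3/7).
From row 1: 3 unlike of 6 pairs (running 6/13).
From row 2: 3 unlike of 6 pairs (running 9/19).
From row 3: 5 unlike of 10 pairs (running 14/29).
From row 4: 7 unlike of 11 pairs (running 21/40).
From row 5: 4 unlike of 7 pairs (running 25/47).
Total adjacent occupied pairs: 47; unlike-type pairs: 25.

25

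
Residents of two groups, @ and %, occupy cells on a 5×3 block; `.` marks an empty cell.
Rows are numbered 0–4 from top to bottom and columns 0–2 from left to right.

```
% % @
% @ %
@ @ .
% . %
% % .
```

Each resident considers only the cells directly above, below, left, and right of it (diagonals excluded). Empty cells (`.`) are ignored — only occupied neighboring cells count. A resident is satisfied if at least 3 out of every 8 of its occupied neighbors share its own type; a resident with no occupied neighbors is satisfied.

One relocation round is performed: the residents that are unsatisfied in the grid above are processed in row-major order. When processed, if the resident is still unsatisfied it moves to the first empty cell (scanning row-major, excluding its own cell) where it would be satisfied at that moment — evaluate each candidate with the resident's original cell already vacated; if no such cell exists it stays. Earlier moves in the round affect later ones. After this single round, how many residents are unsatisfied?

2

Initially unsatisfied (in order): (0,1), (0,2), (1,0), (1,1), (1,2), (2,0).
  (0,1) → (2,2).
  (0,2) → (0,1).
  (1,0) → (0,2).
  (1,1): now satisfied by earlier moves; stays.
  (1,2): now satisfied by earlier moves; stays.
  (2,0): now satisfied by earlier moves; stays.
Resulting grid:
% @ %
. @ %
@ @ %
% . %
% % .
Unsatisfied now: (0,0), (0,1).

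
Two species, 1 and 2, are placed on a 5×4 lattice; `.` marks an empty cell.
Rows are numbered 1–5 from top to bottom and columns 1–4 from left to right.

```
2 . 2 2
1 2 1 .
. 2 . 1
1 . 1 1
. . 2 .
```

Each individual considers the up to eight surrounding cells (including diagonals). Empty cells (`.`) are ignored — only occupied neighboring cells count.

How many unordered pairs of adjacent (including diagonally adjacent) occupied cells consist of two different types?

11

Scan each occupied cell's neighbors to the right and below (and the two forward diagonals) so each pair is counted once.
Row 1: 2(1,1)–1(2,1)≠ 2(1,1)–2(2,2)= 2(1,3)–2(1,4)= 2(1,3)–1(2,3)≠ 2(1,3)–2(2,2)= 2(1,4)–1(2,3)≠  → 3/6 unlike.
Row 2: 1(2,1)–2(2,2)≠ 1(2,1)–2(3,2)≠ 2(2,2)–1(2,3)≠ 2(2,2)–2(3,2)= 1(2,3)–1(3,4)= 1(2,3)–2(3,2)≠  → 4/6 unlike.
Row 3: 2(3,2)–1(4,3)≠ 2(3,2)–1(4,1)≠ 1(3,4)–1(4,4)= 1(3,4)–1(4,3)=  → 2/4 unlike.
Row 4: 1(4,3)–1(4,4)= 1(4,3)–2(5,3)≠ 1(4,4)–2(5,3)≠  → 2/3 unlike.
Total adjacent occupied pairs: 19; unlike-type pairs: 11.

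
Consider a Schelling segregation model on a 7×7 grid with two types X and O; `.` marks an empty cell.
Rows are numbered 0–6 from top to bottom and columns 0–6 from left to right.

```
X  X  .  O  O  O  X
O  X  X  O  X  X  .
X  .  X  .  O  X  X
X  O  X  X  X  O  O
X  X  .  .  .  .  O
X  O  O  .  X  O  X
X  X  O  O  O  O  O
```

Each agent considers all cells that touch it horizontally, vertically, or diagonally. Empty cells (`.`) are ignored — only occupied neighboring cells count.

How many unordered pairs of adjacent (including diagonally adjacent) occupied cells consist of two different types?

Scan each occupied cell's neighbors to the right and below (and the two forward diagonals) so each pair is counted once.
From row 0: 9 unlike of 18 pairs (running 9/18).
From row 1: 7 unlike of 16 pairs (running 16/34).
From row 2: 9 unlike of 15 pairs (running 25/49).
From row 3: 5 unlike of 13 pairs (running 30/62).
From row 4: 4 unlike of 8 pairs (running 34/70).
From row 5: 11 unlike of 20 pairs (running 45/90).
From row 6: 1 unlike of 6 pairs (running 46/96).
Total adjacent occupied pairs: 96; unlike-type pairs: 46.

46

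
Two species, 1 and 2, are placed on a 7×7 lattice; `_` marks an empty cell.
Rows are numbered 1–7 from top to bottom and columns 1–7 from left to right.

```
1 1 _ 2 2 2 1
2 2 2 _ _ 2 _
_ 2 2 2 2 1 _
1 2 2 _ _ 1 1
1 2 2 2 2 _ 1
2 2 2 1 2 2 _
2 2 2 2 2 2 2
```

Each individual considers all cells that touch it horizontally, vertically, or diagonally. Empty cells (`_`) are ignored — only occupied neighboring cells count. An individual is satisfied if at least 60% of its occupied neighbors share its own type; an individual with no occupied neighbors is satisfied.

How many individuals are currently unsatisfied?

Row 1: (1,1)1 1/3 unhappy · (1,2)1 1/4 unhappy · (1,4)2 2/2 ok · (1,5)2 3/3 ok · (1,6)2 2/3 ok · (1,7)1 0/2 unhappy
Row 2: (2,1)2 2/4 unhappy · (2,2)2 4/6 ok · (2,3)2 5/6 ok · (2,6)2 3/5 ok
Row 3: (3,2)2 6/7 ok · (3,3)2 6/6 ok · (3,4)2 4/4 ok · (3,5)2 2/4 unhappy · (3,6)1 2/4 unhappy
Row 4: (4,1)1 1/4 unhappy · (4,2)2 5/7 ok · (4,3)2 7/7 ok · (4,6)1 3/5 ok · (4,7)1 3/3 ok
Row 5: (5,1)1 1/5 unhappy · (5,2)2 6/8 ok · (5,3)2 6/7 ok · (5,4)2 5/6 ok · (5,5)2 3/5 ok · (5,7)1 2/3 ok
Row 6: (6,1)2 4/5 ok · (6,2)2 7/8 ok · (6,3)2 7/8 ok · (6,4)1 0/8 unhappy · (6,5)2 6/7 ok · (6,6)2 5/6 ok
Row 7: (7,1)2 3/3 ok · (7,2)2 5/5 ok · (7,3)2 4/5 ok · (7,4)2 4/5 ok · (7,5)2 4/5 ok · (7,6)2 4/4 ok · (7,7)2 2/2 ok
Unsatisfied: (1,1), (1,2), (1,7), (2,1), (3,5), (3,6), (4,1), (5,1), (6,4) — 9 in total.

9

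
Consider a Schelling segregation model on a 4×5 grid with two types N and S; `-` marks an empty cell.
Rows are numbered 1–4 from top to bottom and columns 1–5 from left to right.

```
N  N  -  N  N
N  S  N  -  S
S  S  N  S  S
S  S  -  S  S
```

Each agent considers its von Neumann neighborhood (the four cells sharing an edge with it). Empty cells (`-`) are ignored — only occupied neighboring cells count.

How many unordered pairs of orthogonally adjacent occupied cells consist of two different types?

7

Scan each occupied cell's neighbors to the right and below so each pair is counted once.
From row 1: 2 unlike of 5 pairs (running 2/5).
From row 2: 3 unlike of 6 pairs (running 5/11).
From row 3: 2 unlike of 8 pairs (running 7/19).
From row 4: 0 unlike of 2 pairs (running 7/21).
Total adjacent occupied pairs: 21; unlike-type pairs: 7.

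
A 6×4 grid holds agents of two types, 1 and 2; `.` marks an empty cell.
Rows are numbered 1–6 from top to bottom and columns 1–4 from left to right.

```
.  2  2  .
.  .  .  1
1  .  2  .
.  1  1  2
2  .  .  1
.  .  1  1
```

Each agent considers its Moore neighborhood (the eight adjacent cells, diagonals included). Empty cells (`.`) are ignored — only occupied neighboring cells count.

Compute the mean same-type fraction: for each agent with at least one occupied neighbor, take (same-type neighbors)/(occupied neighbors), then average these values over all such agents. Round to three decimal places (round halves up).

(1,2)2 1/1
(1,3)2 1/2
(2,4)1 0/2
(3,1)1 1/1
(3,3)2 1/4
(4,2)1 2/4
(4,3)1 2/4
(4,4)2 1/3
(5,1)2 0/1
(5,4)1 3/4
(6,3)1 2/2
(6,4)1 2/2
Sum over 12 agents: 1/1 + 1/2 + 0/2 + 1/1 + 1/4 + 2/4 + 2/4 + 1/3 + 0/1 + 3/4 + 2/2 + 2/2 = 41/6; mean = 41/6 ÷ 12 = 41/72 = 0.569444… → 0.569.

0.569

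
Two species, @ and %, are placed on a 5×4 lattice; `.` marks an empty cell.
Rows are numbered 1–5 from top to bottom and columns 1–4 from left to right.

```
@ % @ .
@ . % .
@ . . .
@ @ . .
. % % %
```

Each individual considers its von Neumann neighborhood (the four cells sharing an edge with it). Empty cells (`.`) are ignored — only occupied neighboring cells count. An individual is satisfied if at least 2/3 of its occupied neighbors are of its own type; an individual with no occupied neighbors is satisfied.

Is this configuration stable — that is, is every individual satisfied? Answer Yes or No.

No

Row 1: (1,1)@ 1/2 ✗ · (1,2)% 0/2 ✗ · (1,3)@ 0/2 ✗
Row 2: (2,1)@ 2/2 ✓ · (2,3)% 0/1 ✗
Row 3: (3,1)@ 2/2 ✓
Row 4: (4,1)@ 2/2 ✓ · (4,2)@ 1/2 ✗
Row 5: (5,2)% 1/2 ✗ · (5,3)% 2/2 ✓ · (5,4)% 1/1 ✓
For instance (1,1) has only 1/2 same-type neighbors, below 2/3.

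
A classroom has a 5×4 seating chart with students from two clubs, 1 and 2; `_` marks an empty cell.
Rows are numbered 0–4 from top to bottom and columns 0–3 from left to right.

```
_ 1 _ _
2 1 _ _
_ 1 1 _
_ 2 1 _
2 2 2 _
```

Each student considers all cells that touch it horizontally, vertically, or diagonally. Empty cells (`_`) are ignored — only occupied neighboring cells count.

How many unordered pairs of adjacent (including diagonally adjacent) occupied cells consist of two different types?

Scan each occupied cell's neighbors to the right and below (and the two forward diagonals) so each pair is counted once.
From row 0: 1 unlike of 2 pairs (running 1/2).
From row 1: 2 unlike of 4 pairs (running 3/6).
From row 2: 2 unlike of 5 pairs (running 5/11).
From row 3: 3 unlike of 6 pairs (running 8/17).
From row 4: 0 unlike of 2 pairs (running 8/19).
Total adjacent occupied pairs: 19; unlike-type pairs: 8.

8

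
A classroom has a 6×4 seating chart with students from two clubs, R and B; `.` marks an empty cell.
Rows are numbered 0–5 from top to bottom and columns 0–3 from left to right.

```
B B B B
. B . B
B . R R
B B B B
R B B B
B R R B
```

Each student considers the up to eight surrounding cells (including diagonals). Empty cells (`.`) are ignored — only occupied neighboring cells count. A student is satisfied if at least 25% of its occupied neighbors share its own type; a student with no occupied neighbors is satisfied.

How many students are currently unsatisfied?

(0,0)B 2/2 ✓
(0,1)B 3/3 ✓
(0,2)B 4/4 ✓
(0,3)B 2/2 ✓
(1,1)B 4/5 ✓
(1,3)B 2/4 ✓
(2,0)B 3/3 ✓
(2,2)R 1/6 ✗
(2,3)R 1/4 ✓
(3,0)B 3/4 ✓
(3,1)B 5/7 ✓
(3,2)B 5/7 ✓
(3,3)B 3/5 ✓
(4,0)R 1/5 ✗
(4,1)B 5/8 ✓
(4,2)B 6/8 ✓
(4,3)B 4/5 ✓
(5,0)B 1/3 ✓
(5,1)R 2/5 ✓
(5,2)R 1/5 ✗
(5,3)B 2/3 ✓
Unsatisfied: (2,2), (4,0), (5,2) — 3 in total.

3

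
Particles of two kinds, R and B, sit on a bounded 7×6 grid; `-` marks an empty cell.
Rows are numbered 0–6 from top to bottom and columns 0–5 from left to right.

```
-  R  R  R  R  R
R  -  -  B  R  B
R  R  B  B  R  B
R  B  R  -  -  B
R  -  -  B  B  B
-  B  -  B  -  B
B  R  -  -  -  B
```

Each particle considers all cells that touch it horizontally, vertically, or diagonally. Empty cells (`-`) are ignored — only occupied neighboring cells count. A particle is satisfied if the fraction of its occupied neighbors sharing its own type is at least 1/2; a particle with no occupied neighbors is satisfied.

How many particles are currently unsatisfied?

(0,1)R 2/2 ✓
(0,2)R 2/3 ✓
(0,3)R 3/4 ✓
(0,4)R 3/5 ✓
(0,5)R 2/3 ✓
(1,0)R 3/3 ✓
(1,3)B 2/7 ✗
(1,4)R 4/8 ✓
(1,5)B 1/5 ✗
(2,0)R 3/4 ✓
(2,1)R 4/6 ✓
(2,2)B 3/5 ✓
(2,3)B 2/5 ✗
(2,4)R 1/6 ✗
(2,5)B 2/4 ✓
(3,0)R 3/4 ✓
(3,1)B 1/6 ✗
(3,2)R 1/5 ✗
(3,5)B 3/4 ✓
(4,0)R 1/3 ✗
(4,3)B 2/3 ✓
(4,4)B 5/5 ✓
(4,5)B 3/3 ✓
(5,1)B 1/3 ✗
(5,3)B 2/2 ✓
(5,5)B 3/3 ✓
(6,0)B 1/2 ✓
(6,1)R 0/2 ✗
(6,5)B 1/1 ✓
Unsatisfied: (1,3), (1,5), (2,3), (2,4), (3,1), (3,2), (4,0), (5,1), (6,1) — 9 in total.

9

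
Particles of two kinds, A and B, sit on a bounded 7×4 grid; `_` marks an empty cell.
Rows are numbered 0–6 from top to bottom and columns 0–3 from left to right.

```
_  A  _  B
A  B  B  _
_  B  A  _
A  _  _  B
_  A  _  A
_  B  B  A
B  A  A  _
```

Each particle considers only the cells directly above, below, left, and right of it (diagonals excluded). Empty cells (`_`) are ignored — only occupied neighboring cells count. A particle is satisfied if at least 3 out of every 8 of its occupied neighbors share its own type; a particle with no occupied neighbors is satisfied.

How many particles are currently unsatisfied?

9

(0,1)A 0/1 ✗
(0,3)B 0/0 ✓
(1,0)A 0/1 ✗
(1,1)B 2/4 ✓
(1,2)B 1/2 ✓
(2,1)B 1/2 ✓
(2,2)A 0/2 ✗
(3,0)A 0/0 ✓
(3,3)B 0/1 ✗
(4,1)A 0/1 ✗
(4,3)A 1/2 ✓
(5,1)B 1/3 ✗
(5,2)B 1/3 ✗
(5,3)A 1/2 ✓
(6,0)B 0/1 ✗
(6,1)A 1/3 ✗
(6,2)A 1/2 ✓
Unsatisfied: (0,1), (1,0), (2,2), (3,3), (4,1), (5,1), (5,2), (6,0), (6,1) — 9 in total.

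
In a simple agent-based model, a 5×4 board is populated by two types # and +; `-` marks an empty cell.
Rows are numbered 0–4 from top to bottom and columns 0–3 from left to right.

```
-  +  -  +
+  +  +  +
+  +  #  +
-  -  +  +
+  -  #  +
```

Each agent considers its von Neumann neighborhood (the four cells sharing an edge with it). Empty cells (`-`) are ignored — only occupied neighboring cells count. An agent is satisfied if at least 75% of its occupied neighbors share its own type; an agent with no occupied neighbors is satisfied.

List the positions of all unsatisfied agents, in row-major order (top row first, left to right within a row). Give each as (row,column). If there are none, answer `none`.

(0,1)+ 1/1 ✓
(0,3)+ 1/1 ✓
(1,0)+ 2/2 ✓
(1,1)+ 4/4 ✓
(1,2)+ 2/3 ✗
(1,3)+ 3/3 ✓
(2,0)+ 2/2 ✓
(2,1)+ 2/3 ✗
(2,2)# 0/4 ✗
(2,3)+ 2/3 ✗
(3,2)+ 1/3 ✗
(3,3)+ 3/3 ✓
(4,0)+ 0/0 ✓
(4,2)# 0/2 ✗
(4,3)+ 1/2 ✗

(1,2), (2,1), (2,2), (2,3), (3,2), (4,2), (4,3)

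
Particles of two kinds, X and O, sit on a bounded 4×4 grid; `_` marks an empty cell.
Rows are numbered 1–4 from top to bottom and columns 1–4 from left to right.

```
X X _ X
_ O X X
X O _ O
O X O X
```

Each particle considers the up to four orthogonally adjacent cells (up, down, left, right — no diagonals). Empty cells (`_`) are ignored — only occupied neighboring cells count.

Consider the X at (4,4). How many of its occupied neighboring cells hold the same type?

0

Occupied neighbors of (4,4): (3,4)=O, (4,3)=O.
Same type (X): 0 of 2.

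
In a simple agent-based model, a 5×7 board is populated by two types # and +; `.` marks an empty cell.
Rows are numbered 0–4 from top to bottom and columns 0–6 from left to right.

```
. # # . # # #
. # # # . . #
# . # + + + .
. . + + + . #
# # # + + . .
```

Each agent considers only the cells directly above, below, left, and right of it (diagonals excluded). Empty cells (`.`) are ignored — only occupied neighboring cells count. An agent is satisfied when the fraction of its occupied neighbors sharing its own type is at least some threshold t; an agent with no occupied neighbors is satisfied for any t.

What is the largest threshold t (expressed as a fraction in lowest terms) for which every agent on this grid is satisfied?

1/3

Row 0: (0,1)# 2/2 · (0,2)# 2/2 · (0,4)# 1/1 · (0,5)# 2/2 · (0,6)# 2/2
Row 1: (1,1)# 2/2 · (1,2)# 4/4 · (1,3)# 1/2 · (1,6)# 1/1
Row 2: (2,0)# — no occupied neighbors · (2,2)# 1/3 · (2,3)+ 2/4 · (2,4)+ 3/3 · (2,5)+ 1/1
Row 3: (3,2)+ 1/3 · (3,3)+ 4/4 · (3,4)+ 3/3 · (3,6)# — no occupied neighbors
Row 4: (4,0)# 1/1 · (4,1)# 2/2 · (4,2)# 1/3 · (4,3)+ 2/3 · (4,4)+ 2/2
The smallest same-type fraction is 1/3 at (2,2), which reduces to 1/3. Any threshold above that leaves this agent unsatisfied.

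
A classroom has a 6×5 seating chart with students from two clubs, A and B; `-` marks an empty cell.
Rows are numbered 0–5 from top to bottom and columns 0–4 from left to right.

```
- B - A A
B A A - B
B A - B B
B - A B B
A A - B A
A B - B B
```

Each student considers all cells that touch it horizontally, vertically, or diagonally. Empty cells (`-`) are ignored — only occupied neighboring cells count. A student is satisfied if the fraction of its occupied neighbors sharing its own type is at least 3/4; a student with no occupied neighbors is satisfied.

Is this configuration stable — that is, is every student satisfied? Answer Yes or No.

(0,1)B 1/3 not
(0,3)A 2/3 not
(0,4)A 1/2 not
(1,0)B 2/4 not
(1,1)A 2/5 not
(1,2)A 3/5 not
(1,4)B 2/4 not
(2,0)B 2/4 not
(2,1)A 3/6 not
(2,3)B 4/6 not
(2,4)B 4/4 satisfied
(3,0)B 1/4 not
(3,2)A 2/5 not
(3,3)B 4/6 not
(3,4)B 4/5 satisfied
(4,0)A 2/4 not
(4,1)A 3/5 not
(4,3)B 4/6 not
(4,4)A 0/5 not
(5,0)A 2/3 not
(5,1)B 0/3 not
(5,3)B 2/3 not
(5,4)B 2/3 not
For instance (0,1) has only 1/3 same-type neighbors, below 3/4.

No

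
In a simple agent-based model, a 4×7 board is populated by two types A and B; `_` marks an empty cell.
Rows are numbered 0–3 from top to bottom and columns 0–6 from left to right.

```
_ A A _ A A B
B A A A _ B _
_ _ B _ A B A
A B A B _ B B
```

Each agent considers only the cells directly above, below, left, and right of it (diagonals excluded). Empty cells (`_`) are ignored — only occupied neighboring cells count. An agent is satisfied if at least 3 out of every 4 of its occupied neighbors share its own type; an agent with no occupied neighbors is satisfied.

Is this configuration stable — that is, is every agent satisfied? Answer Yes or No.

Row 0: (0,1)A 2/2 ✓ · (0,2)A 2/2 ✓ · (0,4)A 1/1 ✓ · (0,5)A 1/3 ✗ · (0,6)B 0/1 ✗
Row 1: (1,0)B 0/1 ✗ · (1,1)A 2/3 ✗ · (1,2)A 3/4 ✓ · (1,3)A 1/1 ✓ · (1,5)B 1/2 ✗
Row 2: (2,2)B 0/2 ✗ · (2,4)A 0/1 ✗ · (2,5)B 2/4 ✗ · (2,6)A 0/2 ✗
Row 3: (3,0)A 0/1 ✗ · (3,1)B 0/2 ✗ · (3,2)A 0/3 ✗ · (3,3)B 0/1 ✗ · (3,5)B 2/2 ✓ · (3,6)B 1/2 ✗
For instance (0,5) has only 1/3 same-type neighbors, below 3/4.

No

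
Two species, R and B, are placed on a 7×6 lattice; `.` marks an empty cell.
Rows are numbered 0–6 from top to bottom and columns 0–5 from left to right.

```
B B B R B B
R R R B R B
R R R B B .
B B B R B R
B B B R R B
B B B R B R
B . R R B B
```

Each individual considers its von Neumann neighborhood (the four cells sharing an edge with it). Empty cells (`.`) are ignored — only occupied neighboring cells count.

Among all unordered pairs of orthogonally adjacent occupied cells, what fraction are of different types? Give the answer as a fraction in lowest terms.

Scan each occupied cell's neighbors to the right and below so each pair is counted once.
Row 0: B(0,0)–B(0,1)= B(0,0)–R(1,0)≠ B(0,1)–B(0,2)= B(0,1)–R(1,1)≠ B(0,2)–R(0,3)≠ B(0,2)–R(1,2)≠ R(0,3)–B(0,4)≠ R(0,3)–B(1,3)≠ B(0,4)–B(0,5)= B(0,4)–R(1,4)≠ B(0,5)–B(1,5)=  → 7/11 unlike.
Row 1: R(1,0)–R(1,1)= R(1,0)–R(2,0)= R(1,1)–R(1,2)= R(1,1)–R(2,1)= R(1,2)–B(1,3)≠ R(1,2)–R(2,2)= B(1,3)–R(1,4)≠ B(1,3)–B(2,3)= R(1,4)–B(1,5)≠ R(1,4)–B(2,4)≠  → 4/10 unlike.
Row 2: R(2,0)–R(2,1)= R(2,0)–B(3,0)≠ R(2,1)–R(2,2)= R(2,1)–B(3,1)≠ R(2,2)–B(2,3)≠ R(2,2)–B(3,2)≠ B(2,3)–B(2,4)= B(2,3)–R(3,3)≠ B(2,4)–B(3,4)=  → 5/9 unlike.
Row 3: B(3,0)–B(3,1)= B(3,0)–B(4,0)= B(3,1)–B(3,2)= B(3,1)–B(4,1)= B(3,2)–R(3,3)≠ B(3,2)–B(4,2)= R(3,3)–B(3,4)≠ R(3,3)–R(4,3)= B(3,4)–R(3,5)≠ B(3,4)–R(4,4)≠ R(3,5)–B(4,5)≠  → 5/11 unlike.
Row 4: B(4,0)–B(4,1)= B(4,0)–B(5,0)= B(4,1)–B(4,2)= B(4,1)–B(5,1)= B(4,2)–R(4,3)≠ B(4,2)–B(5,2)= R(4,3)–R(4,4)= R(4,3)–R(5,3)= R(4,4)–B(4,5)≠ R(4,4)–B(5,4)≠ B(4,5)–R(5,5)≠  → 4/11 unlike.
Row 5: B(5,0)–B(5,1)= B(5,0)–B(6,0)= B(5,1)–B(5,2)= B(5,2)–R(5,3)≠ B(5,2)–R(6,2)≠ R(5,3)–B(5,4)≠ R(5,3)–R(6,3)= B(5,4)–R(5,5)≠ B(5,4)–B(6,4)= R(5,5)–B(6,5)≠  → 5/10 unlike.
Row 6: R(6,2)–R(6,3)= R(6,3)–B(6,4)≠ B(6,4)–B(6,5)=  → 1/3 unlike.
Total adjacent occupied pairs: 65; unlike-type pairs: 31.
31/65 is already in lowest terms.

31/65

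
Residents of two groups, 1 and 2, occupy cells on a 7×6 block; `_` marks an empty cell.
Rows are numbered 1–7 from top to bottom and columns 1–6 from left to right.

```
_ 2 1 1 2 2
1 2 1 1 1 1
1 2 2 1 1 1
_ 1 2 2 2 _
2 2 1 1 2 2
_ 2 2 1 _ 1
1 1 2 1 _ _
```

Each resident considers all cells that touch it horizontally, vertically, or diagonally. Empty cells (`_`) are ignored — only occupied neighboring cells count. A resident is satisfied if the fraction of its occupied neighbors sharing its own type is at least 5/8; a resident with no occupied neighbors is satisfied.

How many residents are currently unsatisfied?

27

(1,2)2 1/4 not
(1,3)1 3/5 not
(1,4)1 4/5 satisfied
(1,5)2 1/5 not
(1,6)2 1/3 not
(2,1)1 1/4 not
(2,2)2 3/7 not
(2,3)1 4/8 not
(2,4)1 6/8 satisfied
(2,5)1 6/8 satisfied
(2,6)1 3/5 not
(3,1)1 2/4 not
(3,2)2 3/7 not
(3,3)2 4/8 not
(3,4)1 4/8 not
(3,5)1 5/7 satisfied
(3,6)1 3/4 satisfied
(4,2)1 2/7 not
(4,3)2 4/8 not
(4,4)2 4/8 not
(4,5)2 3/7 not
(5,1)2 2/3 satisfied
(5,2)2 4/6 satisfied
(5,3)1 3/8 not
(5,4)1 2/7 not
(5,5)2 3/6 not
(5,6)2 2/3 satisfied
(6,2)2 4/7 not
(6,3)2 3/8 not
(6,4)1 3/6 not
(6,6)1 0/2 not
(7,1)1 1/2 not
(7,2)1 1/4 not
(7,3)2 2/5 not
(7,4)1 1/3 not
Unsatisfied: (1,2), (1,3), (1,5), (1,6), (2,1), (2,2), (2,3), (2,6), (3,1), (3,2), (3,3), (3,4), (4,2), (4,3), (4,4), (4,5), (5,3), (5,4), (5,5), (6,2), (6,3), (6,4), (6,6), (7,1), (7,2), (7,3), (7,4) — 27 in total.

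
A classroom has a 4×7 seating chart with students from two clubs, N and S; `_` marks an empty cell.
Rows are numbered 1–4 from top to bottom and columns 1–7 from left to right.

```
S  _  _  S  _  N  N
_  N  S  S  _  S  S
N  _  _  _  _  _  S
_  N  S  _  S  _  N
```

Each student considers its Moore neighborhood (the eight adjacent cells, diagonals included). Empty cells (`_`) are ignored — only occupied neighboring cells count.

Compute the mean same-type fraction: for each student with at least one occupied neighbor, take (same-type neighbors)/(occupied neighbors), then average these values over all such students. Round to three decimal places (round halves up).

(1,1)S 0/1
(1,4)S 2/2
(1,6)N 1/3
(1,7)N 1/3
(2,2)N 1/3
(2,3)S 2/3
(2,4)S 2/2
(2,6)S 2/4
(2,7)S 2/4
(3,1)N 2/2
(3,7)S 2/3
(4,2)N 1/2
(4,3)S 0/1
(4,5)S — no occupied neighbors
(4,7)N 0/1
Sum over 14 students: 0/1 + 2/2 + 1/3 + 1/3 + 1/3 + 2/3 + 2/2 + 2/4 + 2/4 + 2/2 + 2/3 + 1/2 + 0/1 + 0/1 = 41/6; mean = 41/6 ÷ 14 = 41/84 = 0.488095… → 0.488.

0.488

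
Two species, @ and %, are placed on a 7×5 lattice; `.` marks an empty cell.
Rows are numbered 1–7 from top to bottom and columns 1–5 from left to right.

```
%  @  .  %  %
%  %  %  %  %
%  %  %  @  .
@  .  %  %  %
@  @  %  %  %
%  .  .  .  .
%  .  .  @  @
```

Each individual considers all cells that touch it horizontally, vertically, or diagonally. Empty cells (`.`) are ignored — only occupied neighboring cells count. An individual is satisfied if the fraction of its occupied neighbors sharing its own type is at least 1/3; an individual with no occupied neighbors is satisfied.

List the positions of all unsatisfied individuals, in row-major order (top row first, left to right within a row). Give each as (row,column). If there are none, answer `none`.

(1,1)% 2/3 ✓
(1,2)@ 0/4 ✗
(1,4)% 4/4 ✓
(1,5)% 3/3 ✓
(2,1)% 4/5 ✓
(2,2)% 6/7 ✓
(2,3)% 5/7 ✓
(2,4)% 5/6 ✓
(2,5)% 3/4 ✓
(3,1)% 3/4 ✓
(3,2)% 6/7 ✓
(3,3)% 6/7 ✓
(3,4)@ 0/7 ✗
(4,1)@ 2/4 ✓
(4,3)% 5/7 ✓
(4,4)% 6/7 ✓
(4,5)% 3/4 ✓
(5,1)@ 2/3 ✓
(5,2)@ 2/5 ✓
(5,3)% 3/4 ✓
(5,4)% 5/5 ✓
(5,5)% 3/3 ✓
(6,1)% 1/3 ✓
(7,1)% 1/1 ✓
(7,4)@ 1/1 ✓
(7,5)@ 1/1 ✓

(1,2), (3,4)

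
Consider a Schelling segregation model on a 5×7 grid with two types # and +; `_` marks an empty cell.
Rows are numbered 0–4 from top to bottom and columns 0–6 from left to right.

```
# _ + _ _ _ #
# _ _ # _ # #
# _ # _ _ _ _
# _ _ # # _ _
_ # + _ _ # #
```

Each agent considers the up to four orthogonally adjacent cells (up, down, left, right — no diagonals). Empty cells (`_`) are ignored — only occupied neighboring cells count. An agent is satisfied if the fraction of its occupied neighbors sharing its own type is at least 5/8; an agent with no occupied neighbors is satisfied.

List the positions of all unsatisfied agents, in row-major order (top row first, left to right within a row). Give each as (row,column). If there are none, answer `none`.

(4,1), (4,2)

(0,0)# 1/1 ok
(0,2)+ 0/0 ok
(0,6)# 1/1 ok
(1,0)# 2/2 ok
(1,3)# 0/0 ok
(1,5)# 1/1 ok
(1,6)# 2/2 ok
(2,0)# 2/2 ok
(2,2)# 0/0 ok
(3,0)# 1/1 ok
(3,3)# 1/1 ok
(3,4)# 1/1 ok
(4,1)# 0/1 unhappy
(4,2)+ 0/1 unhappy
(4,5)# 1/1 ok
(4,6)# 1/1 ok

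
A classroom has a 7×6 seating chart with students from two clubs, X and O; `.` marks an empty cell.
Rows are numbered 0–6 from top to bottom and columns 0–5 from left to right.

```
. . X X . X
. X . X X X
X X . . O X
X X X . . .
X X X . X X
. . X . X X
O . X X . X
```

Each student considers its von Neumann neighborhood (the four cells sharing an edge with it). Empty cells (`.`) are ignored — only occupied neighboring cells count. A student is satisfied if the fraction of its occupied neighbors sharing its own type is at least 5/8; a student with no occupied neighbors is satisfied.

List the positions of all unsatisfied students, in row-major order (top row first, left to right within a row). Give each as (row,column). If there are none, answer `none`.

(2,4), (2,5)

(0,2)X 1/1 ok
(0,3)X 2/2 ok
(0,5)X 1/1 ok
(1,1)X 1/1 ok
(1,3)X 2/2 ok
(1,4)X 2/3 ok
(1,5)X 3/3 ok
(2,0)X 2/2 ok
(2,1)X 3/3 ok
(2,4)O 0/2 unhappy
(2,5)X 1/2 unhappy
(3,0)X 3/3 ok
(3,1)X 4/4 ok
(3,2)X 2/2 ok
(4,0)X 2/2 ok
(4,1)X 3/3 ok
(4,2)X 3/3 ok
(4,4)X 2/2 ok
(4,5)X 2/2 ok
(5,2)X 2/2 ok
(5,4)X 2/2 ok
(5,5)X 3/3 ok
(6,0)O 0/0 ok
(6,2)X 2/2 ok
(6,3)X 1/1 ok
(6,5)X 1/1 ok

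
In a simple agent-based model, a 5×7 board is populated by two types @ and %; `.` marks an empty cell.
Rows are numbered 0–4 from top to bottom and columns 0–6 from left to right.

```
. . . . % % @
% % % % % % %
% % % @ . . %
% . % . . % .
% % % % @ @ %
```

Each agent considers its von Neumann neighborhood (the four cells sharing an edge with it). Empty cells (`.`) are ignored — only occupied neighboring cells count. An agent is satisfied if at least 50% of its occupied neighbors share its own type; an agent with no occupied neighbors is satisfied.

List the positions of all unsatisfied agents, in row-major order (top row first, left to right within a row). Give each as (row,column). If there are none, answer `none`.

Row 0: (0,4)% 2/2 ✓ · (0,5)% 2/3 ✓ · (0,6)@ 0/2 ✗
Row 1: (1,0)% 2/2 ✓ · (1,1)% 3/3 ✓ · (1,2)% 3/3 ✓ · (1,3)% 2/3 ✓ · (1,4)% 3/3 ✓ · (1,5)% 3/3 ✓ · (1,6)% 2/3 ✓
Row 2: (2,0)% 3/3 ✓ · (2,1)% 3/3 ✓ · (2,2)% 3/4 ✓ · (2,3)@ 0/2 ✗ · (2,6)% 1/1 ✓
Row 3: (3,0)% 2/2 ✓ · (3,2)% 2/2 ✓ · (3,5)% 0/1 ✗
Row 4: (4,0)% 2/2 ✓ · (4,1)% 2/2 ✓ · (4,2)% 3/3 ✓ · (4,3)% 1/2 ✓ · (4,4)@ 1/2 ✓ · (4,5)@ 1/3 ✗ · (4,6)% 0/1 ✗

(0,6), (2,3), (3,5), (4,5), (4,6)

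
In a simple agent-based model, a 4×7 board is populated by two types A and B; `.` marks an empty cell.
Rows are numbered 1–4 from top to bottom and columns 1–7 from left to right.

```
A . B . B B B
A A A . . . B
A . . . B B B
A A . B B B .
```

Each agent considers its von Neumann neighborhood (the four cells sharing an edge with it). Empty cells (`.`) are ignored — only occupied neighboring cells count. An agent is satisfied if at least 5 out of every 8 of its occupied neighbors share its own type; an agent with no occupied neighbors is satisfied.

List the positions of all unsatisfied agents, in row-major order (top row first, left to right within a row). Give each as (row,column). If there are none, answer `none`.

(1,3), (2,3)

Row 1: (1,1)A 1/1 ok · (1,3)B 0/1 unhappy · (1,5)B 1/1 ok · (1,6)B 2/2 ok · (1,7)B 2/2 ok
Row 2: (2,1)A 3/3 ok · (2,2)A 2/2 ok · (2,3)A 1/2 unhappy · (2,7)B 2/2 ok
Row 3: (3,1)A 2/2 ok · (3,5)B 2/2 ok · (3,6)B 3/3 ok · (3,7)B 2/2 ok
Row 4: (4,1)A 2/2 ok · (4,2)A 1/1 ok · (4,4)B 1/1 ok · (4,5)B 3/3 ok · (4,6)B 2/2 ok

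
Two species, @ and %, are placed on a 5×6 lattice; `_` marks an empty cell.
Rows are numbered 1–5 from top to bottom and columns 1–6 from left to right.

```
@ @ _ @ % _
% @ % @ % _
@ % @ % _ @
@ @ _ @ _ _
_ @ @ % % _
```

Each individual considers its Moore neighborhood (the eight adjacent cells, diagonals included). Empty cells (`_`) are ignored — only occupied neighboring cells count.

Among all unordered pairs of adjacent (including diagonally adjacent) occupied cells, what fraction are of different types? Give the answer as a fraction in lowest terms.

Scan each occupied cell's neighbors to the right and below (and the two forward diagonals) so each pair is counted once.
From row 1: 7 unlike of 12 pairs (running 7/12).
From row 2: 9 unlike of 16 pairs (running 16/28).
From row 3: 6 unlike of 10 pairs (running 22/38).
From row 4: 2 unlike of 7 pairs (running 24/45).
From row 5: 1 unlike of 3 pairs (running 25/48).
Total adjacent occupied pairs: 48; unlike-type pairs: 25.
25/48 is already in lowest terms.

25/48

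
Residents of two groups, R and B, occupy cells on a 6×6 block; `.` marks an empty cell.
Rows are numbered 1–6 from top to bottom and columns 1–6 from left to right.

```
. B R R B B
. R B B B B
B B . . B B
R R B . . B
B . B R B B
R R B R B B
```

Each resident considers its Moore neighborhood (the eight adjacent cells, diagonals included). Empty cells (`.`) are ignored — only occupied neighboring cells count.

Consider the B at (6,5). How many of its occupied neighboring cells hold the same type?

Occupied neighbors of (6,5): (5,4)=R, (5,5)=B, (5,6)=B, (6,4)=R, (6,6)=B.
Same type (B): 3 of 5.

3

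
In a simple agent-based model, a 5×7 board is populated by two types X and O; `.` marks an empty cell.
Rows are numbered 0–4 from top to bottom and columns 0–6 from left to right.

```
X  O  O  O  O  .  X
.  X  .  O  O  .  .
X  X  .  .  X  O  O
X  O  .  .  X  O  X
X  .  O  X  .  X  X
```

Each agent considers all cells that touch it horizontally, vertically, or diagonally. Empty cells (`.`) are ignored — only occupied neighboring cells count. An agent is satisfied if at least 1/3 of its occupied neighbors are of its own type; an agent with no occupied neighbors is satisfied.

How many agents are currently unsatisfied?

3

(0,0)X 1/2 satisfied
(0,1)O 1/3 satisfied
(0,2)O 3/4 satisfied
(0,3)O 4/4 satisfied
(0,4)O 3/3 satisfied
(0,6)X 0/0 satisfied
(1,1)X 3/5 satisfied
(1,3)O 4/5 satisfied
(1,4)O 4/5 satisfied
(2,0)X 3/4 satisfied
(2,1)X 3/4 satisfied
(2,4)X 1/5 not
(2,5)O 3/6 satisfied
(2,6)O 2/3 satisfied
(3,0)X 3/4 satisfied
(3,1)O 1/5 not
(3,4)X 3/5 satisfied
(3,5)O 2/7 not
(3,6)X 2/5 satisfied
(4,0)X 1/2 satisfied
(4,2)O 1/2 satisfied
(4,3)X 1/2 satisfied
(4,5)X 3/4 satisfied
(4,6)X 2/3 satisfied
Unsatisfied: (2,4), (3,1), (3,5) — 3 in total.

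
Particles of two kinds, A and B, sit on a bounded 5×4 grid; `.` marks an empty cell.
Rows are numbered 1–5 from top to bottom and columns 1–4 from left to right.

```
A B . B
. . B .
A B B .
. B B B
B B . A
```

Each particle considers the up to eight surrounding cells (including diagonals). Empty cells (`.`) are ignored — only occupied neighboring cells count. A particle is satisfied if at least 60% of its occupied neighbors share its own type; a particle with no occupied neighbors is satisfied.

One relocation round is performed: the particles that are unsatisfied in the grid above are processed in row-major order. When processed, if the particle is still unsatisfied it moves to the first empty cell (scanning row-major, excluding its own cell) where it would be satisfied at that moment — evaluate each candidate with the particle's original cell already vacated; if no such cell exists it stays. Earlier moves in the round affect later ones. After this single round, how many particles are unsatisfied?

Initially unsatisfied (in order): (1,1), (1,2), (3,1), (5,4).
  (1,1): no empty cell satisfies it; stays.
  (1,2) → (1,3).
  (3,1): no empty cell satisfies it; stays.
  (5,4) → (2,1).
Resulting grid:
A . B B
A . B .
A B B .
. B B B
B B . .
Unsatisfied now: (3,1).

1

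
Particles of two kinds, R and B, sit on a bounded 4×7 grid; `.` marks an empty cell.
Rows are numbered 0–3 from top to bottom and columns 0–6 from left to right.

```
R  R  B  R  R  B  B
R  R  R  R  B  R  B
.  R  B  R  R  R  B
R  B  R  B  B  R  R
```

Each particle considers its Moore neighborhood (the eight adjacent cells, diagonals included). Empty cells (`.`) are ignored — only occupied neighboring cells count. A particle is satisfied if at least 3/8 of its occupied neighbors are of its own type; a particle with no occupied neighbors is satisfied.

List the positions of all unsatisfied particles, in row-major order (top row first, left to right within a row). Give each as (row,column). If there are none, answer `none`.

(0,2), (1,4), (2,2), (2,6), (3,1), (3,4)

(0,0)R 3/3 ✓
(0,1)R 4/5 ✓
(0,2)B 0/5 ✗
(0,3)R 3/5 ✓
(0,4)R 3/5 ✓
(0,5)B 3/5 ✓
(0,6)B 2/3 ✓
(1,0)R 4/4 ✓
(1,1)R 5/7 ✓
(1,2)R 6/8 ✓
(1,3)R 5/8 ✓
(1,4)B 1/8 ✗
(1,5)R 3/8 ✓
(1,6)B 3/5 ✓
(2,1)R 5/7 ✓
(2,2)B 2/8 ✗
(2,3)R 4/8 ✓
(2,4)R 5/8 ✓
(2,5)R 4/8 ✓
(2,6)B 1/5 ✗
(3,0)R 1/2 ✓
(3,1)B 1/4 ✗
(3,2)R 2/5 ✓
(3,3)B 2/5 ✓
(3,4)B 1/5 ✗
(3,5)R 3/5 ✓
(3,6)R 2/3 ✓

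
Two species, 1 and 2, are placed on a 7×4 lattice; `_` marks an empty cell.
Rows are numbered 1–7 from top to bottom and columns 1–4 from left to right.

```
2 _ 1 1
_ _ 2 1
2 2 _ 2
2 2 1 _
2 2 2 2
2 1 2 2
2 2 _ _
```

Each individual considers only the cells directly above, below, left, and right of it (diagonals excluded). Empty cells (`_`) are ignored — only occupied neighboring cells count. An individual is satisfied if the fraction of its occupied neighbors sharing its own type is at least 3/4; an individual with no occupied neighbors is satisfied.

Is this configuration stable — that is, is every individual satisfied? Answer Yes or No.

No

Row 1: (1,1)2 0/0 ✓ · (1,3)1 1/2 ✗ · (1,4)1 2/2 ✓
Row 2: (2,3)2 0/2 ✗ · (2,4)1 1/3 ✗
Row 3: (3,1)2 2/2 ✓ · (3,2)2 2/2 ✓ · (3,4)2 0/1 ✗
Row 4: (4,1)2 3/3 ✓ · (4,2)2 3/4 ✓ · (4,3)1 0/2 ✗
Row 5: (5,1)2 3/3 ✓ · (5,2)2 3/4 ✓ · (5,3)2 3/4 ✓ · (5,4)2 2/2 ✓
Row 6: (6,1)2 2/3 ✗ · (6,2)1 0/4 ✗ · (6,3)2 2/3 ✗ · (6,4)2 2/2 ✓
Row 7: (7,1)2 2/2 ✓ · (7,2)2 1/2 ✗
For instance (1,3) has only 1/2 same-type neighbors, below 3/4.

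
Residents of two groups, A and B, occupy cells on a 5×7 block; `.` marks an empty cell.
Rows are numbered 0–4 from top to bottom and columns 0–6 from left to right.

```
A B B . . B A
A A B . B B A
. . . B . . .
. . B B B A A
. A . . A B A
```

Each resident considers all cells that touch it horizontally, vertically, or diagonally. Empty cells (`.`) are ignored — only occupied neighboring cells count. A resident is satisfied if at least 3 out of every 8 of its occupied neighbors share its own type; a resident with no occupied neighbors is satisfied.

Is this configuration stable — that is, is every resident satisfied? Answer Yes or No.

No

Row 0: (0,0)A 2/3 satisfied · (0,1)B 2/5 satisfied · (0,2)B 2/3 satisfied · (0,5)B 2/4 satisfied · (0,6)A 1/3 not
Row 1: (1,0)A 2/3 satisfied · (1,1)A 2/5 satisfied · (1,2)B 3/4 satisfied · (1,4)B 3/3 satisfied · (1,5)B 2/4 satisfied · (1,6)A 1/3 not
Row 2: (2,3)B 5/5 satisfied
Row 3: (3,2)B 2/3 satisfied · (3,3)B 3/4 satisfied · (3,4)B 3/5 satisfied · (3,5)A 3/5 satisfied · (3,6)A 2/3 satisfied
Row 4: (4,1)A 0/1 not · (4,4)A 1/4 not · (4,5)B 1/5 not · (4,6)A 2/3 satisfied
For instance (0,6) has only 1/3 same-type neighbors, below 3/8.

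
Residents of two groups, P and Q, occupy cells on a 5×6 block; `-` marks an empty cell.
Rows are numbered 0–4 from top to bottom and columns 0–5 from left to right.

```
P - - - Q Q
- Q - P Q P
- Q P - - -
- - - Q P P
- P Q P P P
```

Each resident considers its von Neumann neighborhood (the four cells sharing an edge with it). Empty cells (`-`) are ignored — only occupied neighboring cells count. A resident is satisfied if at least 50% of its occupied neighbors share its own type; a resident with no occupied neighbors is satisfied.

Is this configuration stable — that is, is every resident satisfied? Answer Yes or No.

No

Row 0: (0,0)P 0/0 ok · (0,4)Q 2/2 ok · (0,5)Q 1/2 ok
Row 1: (1,1)Q 1/1 ok · (1,3)P 0/1 unhappy · (1,4)Q 1/3 unhappy · (1,5)P 0/2 unhappy
Row 2: (2,1)Q 1/2 ok · (2,2)P 0/1 unhappy
Row 3: (3,3)Q 0/2 unhappy · (3,4)P 2/3 ok · (3,5)P 2/2 ok
Row 4: (4,1)P 0/1 unhappy · (4,2)Q 0/2 unhappy · (4,3)P 1/3 unhappy · (4,4)P 3/3 ok · (4,5)P 2/2 ok
For instance (1,3) has only 0/1 same-type neighbors, below 1/2.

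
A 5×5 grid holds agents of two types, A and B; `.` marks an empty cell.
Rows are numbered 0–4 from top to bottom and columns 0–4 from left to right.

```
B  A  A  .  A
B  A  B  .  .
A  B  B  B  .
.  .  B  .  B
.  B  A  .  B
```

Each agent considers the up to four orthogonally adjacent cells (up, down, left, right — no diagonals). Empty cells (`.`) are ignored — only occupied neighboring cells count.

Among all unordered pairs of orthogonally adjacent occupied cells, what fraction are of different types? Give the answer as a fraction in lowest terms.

Scan each occupied cell's neighbors to the right and below so each pair is counted once.
From row 0: 2 unlike of 5 pairs (running 2/5).
From row 1: 4 unlike of 5 pairs (running 6/10).
From row 2: 1 unlike of 4 pairs (running 7/14).
From row 3: 1 unlike of 2 pairs (running 8/16).
From row 4: 1 unlike of 1 pairs (running 9/17).
Total adjacent occupied pairs: 17; unlike-type pairs: 9.
9/17 is already in lowest terms.

9/17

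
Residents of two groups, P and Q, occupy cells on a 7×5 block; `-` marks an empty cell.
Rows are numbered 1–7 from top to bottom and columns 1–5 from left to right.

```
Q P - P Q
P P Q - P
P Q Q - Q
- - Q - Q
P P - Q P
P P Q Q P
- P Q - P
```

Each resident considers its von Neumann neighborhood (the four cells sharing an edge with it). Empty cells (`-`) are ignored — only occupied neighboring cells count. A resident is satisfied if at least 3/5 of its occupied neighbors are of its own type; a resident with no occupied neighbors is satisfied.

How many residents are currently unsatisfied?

15

(1,1)Q 0/2 ✗
(1,2)P 1/2 ✗
(1,4)P 0/1 ✗
(1,5)Q 0/2 ✗
(2,1)P 2/3 ✓
(2,2)P 2/4 ✗
(2,3)Q 1/2 ✗
(2,5)P 0/2 ✗
(3,1)P 1/2 ✗
(3,2)Q 1/3 ✗
(3,3)Q 3/3 ✓
(3,5)Q 1/2 ✗
(4,3)Q 1/1 ✓
(4,5)Q 1/2 ✗
(5,1)P 2/2 ✓
(5,2)P 2/2 ✓
(5,4)Q 1/2 ✗
(5,5)P 1/3 ✗
(6,1)P 2/2 ✓
(6,2)P 3/4 ✓
(6,3)Q 2/3 ✓
(6,4)Q 2/3 ✓
(6,5)P 2/3 ✓
(7,2)P 1/2 ✗
(7,3)Q 1/2 ✗
(7,5)P 1/1 ✓
Unsatisfied: (1,1), (1,2), (1,4), (1,5), (2,2), (2,3), (2,5), (3,1), (3,2), (3,5), (4,5), (5,4), (5,5), (7,2), (7,3) — 15 in total.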